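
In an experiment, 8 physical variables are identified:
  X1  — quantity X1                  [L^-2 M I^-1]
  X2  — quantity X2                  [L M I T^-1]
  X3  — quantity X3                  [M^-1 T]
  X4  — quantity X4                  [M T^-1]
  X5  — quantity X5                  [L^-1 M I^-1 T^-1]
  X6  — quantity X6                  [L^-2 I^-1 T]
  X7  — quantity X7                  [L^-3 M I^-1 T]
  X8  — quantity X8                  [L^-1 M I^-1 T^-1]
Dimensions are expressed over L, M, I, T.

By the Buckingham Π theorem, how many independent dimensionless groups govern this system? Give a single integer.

Exponent matrix [L,M,I,T] × [X1,X2,X3,X4,X5,X6,X7,X8]:
  L: [-2  1  0  0 -1 -2 -3 -1]
  M: [ 1  1 -1  1  1  0  1  1]
  I: [-1  1  0  0 -1 -1 -1 -1]
  T: [ 0 -1  1 -1 -1  1  1 -1]
Echelon form has 3 nonzero rows (pivots: X1,X2,X3)
Π count = n − r = 8 − 3 = 5

5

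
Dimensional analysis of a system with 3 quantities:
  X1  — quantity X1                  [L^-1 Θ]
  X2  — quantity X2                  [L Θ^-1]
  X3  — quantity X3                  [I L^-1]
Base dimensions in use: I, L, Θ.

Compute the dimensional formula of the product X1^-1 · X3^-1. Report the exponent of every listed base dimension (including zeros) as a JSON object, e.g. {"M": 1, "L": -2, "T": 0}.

{"I": -1, "L": 2, "Θ": -1}

Dimensional matrix (I×L×Θ by X1×X2×X3):
  I: [ 0  0  1]
  L: [-1  1 -1]
  Θ: [ 1 -1  0]
  [I]: (-1)·0+(-1)·1 = -1
  [L]: (-1)·-1+(-1)·-1 = 2
  [Θ]: (-1)·1+(-1)·0 = -1
⇒ I^-1 L^2 Θ^-1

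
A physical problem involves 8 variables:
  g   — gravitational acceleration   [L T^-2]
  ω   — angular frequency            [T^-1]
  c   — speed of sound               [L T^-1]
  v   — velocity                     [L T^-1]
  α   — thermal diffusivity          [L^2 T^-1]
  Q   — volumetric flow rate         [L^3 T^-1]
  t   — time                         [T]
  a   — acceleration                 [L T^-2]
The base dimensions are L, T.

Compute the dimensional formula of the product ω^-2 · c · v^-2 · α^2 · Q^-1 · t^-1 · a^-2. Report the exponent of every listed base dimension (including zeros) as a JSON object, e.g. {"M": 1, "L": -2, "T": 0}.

Exponent matrix [L,T] × [g,ω,c,v,α,Q,t,a]:
  L: [ 1  0  1  1  2  3  0  1]
  T: [-2 -1 -1 -1 -1 -1  1 -2]
  [L]: (-2)·0+(1)·1+(-2)·1+(2)·2+(-1)·3+(-1)·0+(-2)·1 = -2
  [T]: (-2)·-1+(1)·-1+(-2)·-1+(2)·-1+(-1)·-1+(-1)·1+(-2)·-2 = 5
⇒ L^-2 T^5

{"L": -2, "T": 5}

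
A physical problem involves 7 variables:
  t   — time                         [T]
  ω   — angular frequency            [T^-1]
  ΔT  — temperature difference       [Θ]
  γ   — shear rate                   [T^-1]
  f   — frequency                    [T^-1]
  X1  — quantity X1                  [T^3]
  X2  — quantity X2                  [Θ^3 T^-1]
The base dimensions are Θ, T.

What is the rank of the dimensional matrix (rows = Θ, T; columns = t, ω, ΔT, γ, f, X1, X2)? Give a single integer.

Write exponents as rows Θ,T / cols t,ω,ΔT,γ,f,X1,X2:
  Θ: [ 0  0  1  0  0  0  3]
  T: [ 1 -1  0 -1 -1  3 -1]
Row reduction gives pivot columns t,ΔT; rank = 2

2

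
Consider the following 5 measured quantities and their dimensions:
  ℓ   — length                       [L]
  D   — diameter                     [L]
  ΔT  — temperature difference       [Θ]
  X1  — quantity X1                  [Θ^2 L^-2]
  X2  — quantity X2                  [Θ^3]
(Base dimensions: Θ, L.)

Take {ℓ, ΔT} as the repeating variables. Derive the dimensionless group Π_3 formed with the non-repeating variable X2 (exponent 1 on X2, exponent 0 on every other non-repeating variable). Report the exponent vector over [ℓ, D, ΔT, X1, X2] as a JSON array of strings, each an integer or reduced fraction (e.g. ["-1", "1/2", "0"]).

Exponent matrix [Θ,L] × [ℓ,D,ΔT,X1,X2]:
  Θ: [ 0  0  1  2  3]
  L: [ 1  1  0 -2  0]
RREF → pivots at {ℓ,ΔT} ⇒ r = 2
Repeat: ℓ,ΔT; free: D,X1,X2
RREF:
  r0: [   1    1    0   -2    0]
  r1: [   0    0    1    2    3]
Fix exponent of X2 at 1, D at 0, X1 at 0; solve each RREF row for its pivot's exponent:
  r0: exp(ℓ) + (0)·1 = 0 ⇒ exp(ℓ) = 0
  r1: exp(ΔT) + (3)·1 = 0 ⇒ exp(ΔT) = -3
Π_3 = ΔT^-3 · X2

["0", "0", "-3", "0", "1"]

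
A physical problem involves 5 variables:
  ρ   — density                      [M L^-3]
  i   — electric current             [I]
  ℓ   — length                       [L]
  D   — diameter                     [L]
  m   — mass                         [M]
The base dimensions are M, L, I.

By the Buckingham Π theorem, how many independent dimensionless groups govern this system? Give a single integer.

2

Exponent matrix [M,L,I] × [ρ,i,ℓ,D,m]:
  M: [ 1  0  0  0  1]
  L: [-3  0  1  1  0]
  I: [ 0  1  0  0  0]
RREF → pivots at {ρ,i,ℓ} ⇒ r = 3
5 vars − rank 3 = 2 Π groups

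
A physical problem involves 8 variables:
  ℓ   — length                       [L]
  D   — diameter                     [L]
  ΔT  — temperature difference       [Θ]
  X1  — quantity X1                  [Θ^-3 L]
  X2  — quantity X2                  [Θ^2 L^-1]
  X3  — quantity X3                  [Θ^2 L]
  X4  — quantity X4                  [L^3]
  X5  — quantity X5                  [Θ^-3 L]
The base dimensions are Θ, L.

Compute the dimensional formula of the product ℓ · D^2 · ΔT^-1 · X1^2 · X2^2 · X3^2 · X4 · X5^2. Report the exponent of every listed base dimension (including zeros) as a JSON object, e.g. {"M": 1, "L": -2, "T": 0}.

Dimensional matrix (Θ×L by ℓ×D×ΔT×X1×X2×X3×X4×X5):
  Θ: [ 0  0  1 -3  2  2  0 -3]
  L: [ 1  1  0  1 -1  1  3  1]
  [Θ]: (1)·0+(2)·0+(-1)·1+(2)·-3+(2)·2+(2)·2+(1)·0+(2)·-3 = -5
  [L]: (1)·1+(2)·1+(-1)·0+(2)·1+(2)·-1+(2)·1+(1)·3+(2)·1 = 10
⇒ Θ^-5 L^10

{"Θ": -5, "L": 10}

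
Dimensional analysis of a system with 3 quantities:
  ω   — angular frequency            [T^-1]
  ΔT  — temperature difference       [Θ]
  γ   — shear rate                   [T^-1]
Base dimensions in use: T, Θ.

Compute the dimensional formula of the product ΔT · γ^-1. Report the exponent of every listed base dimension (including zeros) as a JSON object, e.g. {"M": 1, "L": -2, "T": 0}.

Exponent matrix [T,Θ] × [ω,ΔT,γ]:
  T: [-1  0 -1]
  Θ: [ 0  1  0]
  [T]: (1)·0+(-1)·-1 = 1
  [Θ]: (1)·1+(-1)·0 = 1
⇒ T Θ

{"T": 1, "Θ": 1}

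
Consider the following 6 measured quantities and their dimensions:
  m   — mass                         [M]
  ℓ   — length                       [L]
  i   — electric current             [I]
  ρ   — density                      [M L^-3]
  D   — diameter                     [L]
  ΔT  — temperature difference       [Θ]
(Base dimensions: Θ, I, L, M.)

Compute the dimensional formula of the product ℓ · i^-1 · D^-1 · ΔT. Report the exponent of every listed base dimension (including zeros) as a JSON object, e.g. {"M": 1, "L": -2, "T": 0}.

{"Θ": 1, "I": -1, "L": 0, "M": 0}

Write exponents as rows Θ,I,L,M / cols m,ℓ,i,ρ,D,ΔT:
  Θ: [ 0  0  0  0  0  1]
  I: [ 0  0  1  0  0  0]
  L: [ 0  1  0 -3  1  0]
  M: [ 1  0  0  1  0  0]
  [Θ]: (1)·0+(-1)·0+(-1)·0+(1)·1 = 1
  [I]: (1)·0+(-1)·1+(-1)·0+(1)·0 = -1
  [L]: (1)·1+(-1)·0+(-1)·1+(1)·0 = 0
  [M]: (1)·0+(-1)·0+(-1)·0+(1)·0 = 0
⇒ Θ I^-1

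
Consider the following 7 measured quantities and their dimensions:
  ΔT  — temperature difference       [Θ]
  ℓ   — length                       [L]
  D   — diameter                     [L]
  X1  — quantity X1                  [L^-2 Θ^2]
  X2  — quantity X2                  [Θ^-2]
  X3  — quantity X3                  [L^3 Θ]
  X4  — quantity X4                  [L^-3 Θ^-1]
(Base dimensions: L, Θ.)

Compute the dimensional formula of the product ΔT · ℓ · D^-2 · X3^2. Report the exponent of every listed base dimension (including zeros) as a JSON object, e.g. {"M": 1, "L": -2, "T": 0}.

{"L": 5, "Θ": 3}

Dimensional matrix (L×Θ by ΔT×ℓ×D×X1×X2×X3×X4):
  L: [ 0  1  1 -2  0  3 -3]
  Θ: [ 1  0  0  2 -2  1 -1]
  [L]: (1)·0+(1)·1+(-2)·1+(2)·3 = 5
  [Θ]: (1)·1+(1)·0+(-2)·0+(2)·1 = 3
⇒ L^5 Θ^3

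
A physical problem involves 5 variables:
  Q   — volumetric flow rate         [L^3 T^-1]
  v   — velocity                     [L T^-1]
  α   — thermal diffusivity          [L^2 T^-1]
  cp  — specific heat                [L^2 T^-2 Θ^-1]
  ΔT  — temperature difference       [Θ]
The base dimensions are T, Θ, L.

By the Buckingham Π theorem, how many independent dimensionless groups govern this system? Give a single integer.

2

Dimensional matrix (T×Θ×L by Q×v×α×cp×ΔT):
  T: [-1 -1 -1 -2  0]
  Θ: [ 0  0  0 -1  1]
  L: [ 3  1  2  2  0]
RREF → pivots at {Q,v,cp} ⇒ r = 3
n=5, r=3 ⇒ 2 dimensionless groups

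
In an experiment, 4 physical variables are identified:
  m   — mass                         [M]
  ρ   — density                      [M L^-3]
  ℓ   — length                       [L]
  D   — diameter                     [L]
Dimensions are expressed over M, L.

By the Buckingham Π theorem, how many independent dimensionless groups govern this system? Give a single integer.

Dimensional matrix (M×L by m×ρ×ℓ×D):
  M: [ 1  1  0  0]
  L: [ 0 -3  1  1]
Row reduction gives pivot columns m,ρ; rank = 2
n=4, r=2 ⇒ 2 dimensionless groups

2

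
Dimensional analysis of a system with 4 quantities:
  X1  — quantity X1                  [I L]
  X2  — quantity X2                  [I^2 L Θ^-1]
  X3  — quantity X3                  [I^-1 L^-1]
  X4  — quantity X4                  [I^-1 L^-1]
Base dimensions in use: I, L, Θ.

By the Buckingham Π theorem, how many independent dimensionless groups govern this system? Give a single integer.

Dimensional matrix (I×L×Θ by X1×X2×X3×X4):
  I: [ 1  2 -1 -1]
  L: [ 1  1 -1 -1]
  Θ: [ 0 -1  0  0]
Echelon form has 2 nonzero rows (pivots: X1,X2)
4 vars − rank 2 = 2 Π groups

2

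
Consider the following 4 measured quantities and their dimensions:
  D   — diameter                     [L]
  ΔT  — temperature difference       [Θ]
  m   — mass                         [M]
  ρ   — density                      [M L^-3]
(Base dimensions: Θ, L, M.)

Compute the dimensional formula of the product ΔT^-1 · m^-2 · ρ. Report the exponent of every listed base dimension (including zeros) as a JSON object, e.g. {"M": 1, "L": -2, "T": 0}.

Exponent matrix [Θ,L,M] × [D,ΔT,m,ρ]:
  Θ: [ 0  1  0  0]
  L: [ 1  0  0 -3]
  M: [ 0  0  1  1]
  [Θ]: (-1)·1+(-2)·0+(1)·0 = -1
  [L]: (-1)·0+(-2)·0+(1)·-3 = -3
  [M]: (-1)·0+(-2)·1+(1)·1 = -1
⇒ Θ^-1 L^-3 M^-1

{"Θ": -1, "L": -3, "M": -1}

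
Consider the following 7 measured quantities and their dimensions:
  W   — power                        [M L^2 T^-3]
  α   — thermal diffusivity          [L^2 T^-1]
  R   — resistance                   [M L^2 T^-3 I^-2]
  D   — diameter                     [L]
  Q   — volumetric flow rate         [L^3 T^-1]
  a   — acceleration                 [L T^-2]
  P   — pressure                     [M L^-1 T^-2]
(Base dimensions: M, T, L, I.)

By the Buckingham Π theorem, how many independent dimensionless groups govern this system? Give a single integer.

3

Write exponents as rows M,T,L,I / cols W,α,R,D,Q,a,P:
  M: [ 1  0  1  0  0  0  1]
  T: [-3 -1 -3  0 -1 -2 -2]
  L: [ 2  2  2  1  3  1 -1]
  I: [ 0  0 -2  0  0  0  0]
Row reduction gives pivot columns W,α,R,D; rank = 4
7 vars − rank 4 = 3 Π groups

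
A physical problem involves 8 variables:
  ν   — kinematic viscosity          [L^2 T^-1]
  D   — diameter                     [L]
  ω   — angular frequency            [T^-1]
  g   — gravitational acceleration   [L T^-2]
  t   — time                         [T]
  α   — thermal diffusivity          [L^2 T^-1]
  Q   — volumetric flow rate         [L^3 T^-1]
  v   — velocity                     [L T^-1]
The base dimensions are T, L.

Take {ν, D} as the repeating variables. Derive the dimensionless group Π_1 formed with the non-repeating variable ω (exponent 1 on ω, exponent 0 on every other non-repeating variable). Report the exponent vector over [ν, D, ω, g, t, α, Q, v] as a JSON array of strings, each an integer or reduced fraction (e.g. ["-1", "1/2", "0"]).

["-1", "2", "1", "0", "0", "0", "0", "0"]

Dimensional matrix (T×L by ν×D×ω×g×t×α×Q×v):
  T: [-1  0 -1 -2  1 -1 -1 -1]
  L: [ 2  1  0  1  0  2  3  1]
Echelon form has 2 nonzero rows (pivots: ν,D)
Pivot set = {ν,D}, free = {ω,g,t,α,Q,v}
RREF:
  r0: [   1    0    1    2   -1    1    1    1]
  r1: [   0    1   -2   -3    2    0    1   -1]
Fix exponent of ω at 1, g at 0, t at 0, α at 0, Q at 0, v at 0; solve each RREF row for its pivot's exponent:
  r0: exp(ν) + (1)·1 = 0 ⇒ exp(ν) = -1
  r1: exp(D) + (-2)·1 = 0 ⇒ exp(D) = 2
Π_1 = ν^-1 · D^2 · ω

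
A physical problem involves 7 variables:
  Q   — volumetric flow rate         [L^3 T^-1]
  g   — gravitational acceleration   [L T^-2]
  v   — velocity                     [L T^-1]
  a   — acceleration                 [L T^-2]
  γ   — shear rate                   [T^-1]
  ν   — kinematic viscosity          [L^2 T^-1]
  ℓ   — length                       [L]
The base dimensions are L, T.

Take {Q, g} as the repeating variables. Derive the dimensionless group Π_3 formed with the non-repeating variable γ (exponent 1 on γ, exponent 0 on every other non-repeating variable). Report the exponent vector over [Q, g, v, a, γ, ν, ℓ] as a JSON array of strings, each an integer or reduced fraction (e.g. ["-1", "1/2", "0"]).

Exponent matrix [L,T] × [Q,g,v,a,γ,ν,ℓ]:
  L: [ 3  1  1  1  0  2  1]
  T: [-1 -2 -1 -2 -1 -1  0]
RREF → pivots at {Q,g} ⇒ r = 2
Repeat: Q,g; free: v,a,γ,ν,ℓ
RREF:
  r0: [   1    0  1/5    0 -1/5  3/5  2/5]
  r1: [   0    1  2/5    1  3/5  1/5 -1/5]
Fix exponent of γ at 1, v at 0, a at 0, ν at 0, ℓ at 0; solve each RREF row for its pivot's exponent:
  r0: exp(Q) + (-1/5)·1 = 0 ⇒ exp(Q) = 1/5
  r1: exp(g) + (3/5)·1 = 0 ⇒ exp(g) = -3/5
Π_3 = Q^(1/5) · g^(-3/5) · γ

["1/5", "-3/5", "0", "0", "1", "0", "0"]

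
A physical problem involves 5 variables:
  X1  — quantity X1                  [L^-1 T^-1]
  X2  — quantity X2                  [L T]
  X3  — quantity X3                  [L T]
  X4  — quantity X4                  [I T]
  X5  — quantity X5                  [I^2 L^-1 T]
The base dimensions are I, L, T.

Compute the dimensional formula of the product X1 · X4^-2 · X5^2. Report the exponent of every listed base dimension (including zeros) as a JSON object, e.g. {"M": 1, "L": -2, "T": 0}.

Dimensional matrix (I×L×T by X1×X2×X3×X4×X5):
  I: [ 0  0  0  1  2]
  L: [-1  1  1  0 -1]
  T: [-1  1  1  1  1]
  [I]: (1)·0+(-2)·1+(2)·2 = 2
  [L]: (1)·-1+(-2)·0+(2)·-1 = -3
  [T]: (1)·-1+(-2)·1+(2)·1 = -1
⇒ I^2 L^-3 T^-1

{"I": 2, "L": -3, "T": -1}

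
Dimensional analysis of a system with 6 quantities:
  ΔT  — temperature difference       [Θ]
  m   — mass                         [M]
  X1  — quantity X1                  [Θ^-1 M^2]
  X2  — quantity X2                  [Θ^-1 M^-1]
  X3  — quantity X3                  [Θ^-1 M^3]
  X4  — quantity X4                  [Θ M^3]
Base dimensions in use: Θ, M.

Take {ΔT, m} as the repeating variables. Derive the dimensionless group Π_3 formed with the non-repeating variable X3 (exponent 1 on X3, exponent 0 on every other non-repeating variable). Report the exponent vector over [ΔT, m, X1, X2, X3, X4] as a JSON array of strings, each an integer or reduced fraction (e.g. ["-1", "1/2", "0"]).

Write exponents as rows Θ,M / cols ΔT,m,X1,X2,X3,X4:
  Θ: [ 1  0 -1 -1 -1  1]
  M: [ 0  1  2 -1  3  3]
Row reduction gives pivot columns ΔT,m; rank = 2
Repeat: ΔT,m; free: X1,X2,X3,X4
RREF:
  r0: [   1    0   -1   -1   -1    1]
  r1: [   0    1    2   -1    3    3]
Fix exponent of X3 at 1, X1 at 0, X2 at 0, X4 at 0; solve each RREF row for its pivot's exponent:
  r0: exp(ΔT) + (-1)·1 = 0 ⇒ exp(ΔT) = 1
  r1: exp(m) + (3)·1 = 0 ⇒ exp(m) = -3
Π_3 = ΔT · m^-3 · X3

["1", "-3", "0", "0", "1", "0"]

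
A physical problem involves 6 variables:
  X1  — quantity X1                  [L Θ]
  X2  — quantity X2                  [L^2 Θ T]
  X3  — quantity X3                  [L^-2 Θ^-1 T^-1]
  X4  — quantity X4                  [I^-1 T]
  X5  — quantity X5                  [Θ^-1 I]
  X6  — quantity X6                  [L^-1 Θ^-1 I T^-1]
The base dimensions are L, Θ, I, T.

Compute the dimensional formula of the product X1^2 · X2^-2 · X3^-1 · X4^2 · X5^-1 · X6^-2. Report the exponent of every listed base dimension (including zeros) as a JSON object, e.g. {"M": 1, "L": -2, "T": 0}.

Dimensional matrix (L×Θ×I×T by X1×X2×X3×X4×X5×X6):
  L: [ 1  2 -2  0  0 -1]
  Θ: [ 1  1 -1  0 -1 -1]
  I: [ 0  0  0 -1  1  1]
  T: [ 0  1 -1  1  0 -1]
  [L]: (2)·1+(-2)·2+(-1)·-2+(2)·0+(-1)·0+(-2)·-1 = 2
  [Θ]: (2)·1+(-2)·1+(-1)·-1+(2)·0+(-1)·-1+(-2)·-1 = 4
  [I]: (2)·0+(-2)·0+(-1)·0+(2)·-1+(-1)·1+(-2)·1 = -5
  [T]: (2)·0+(-2)·1+(-1)·-1+(2)·1+(-1)·0+(-2)·-1 = 3
⇒ L^2 Θ^4 I^-5 T^3

{"L": 2, "Θ": 4, "I": -5, "T": 3}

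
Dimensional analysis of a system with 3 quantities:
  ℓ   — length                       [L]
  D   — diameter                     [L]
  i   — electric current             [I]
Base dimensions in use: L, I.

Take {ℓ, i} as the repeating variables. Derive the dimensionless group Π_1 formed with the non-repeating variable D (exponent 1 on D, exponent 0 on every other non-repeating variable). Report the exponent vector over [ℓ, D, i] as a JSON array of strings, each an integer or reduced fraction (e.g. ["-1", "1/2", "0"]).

["-1", "1", "0"]

Write exponents as rows L,I / cols ℓ,D,i:
  L: [ 1  1  0]
  I: [ 0  0  1]
Row reduction gives pivot columns ℓ,i; rank = 2
Pivot set = {ℓ,i}, free = {D}
RREF:
  r0: [   1    1    0]
  r1: [   0    0    1]
Fix exponent of D at 1; solve each RREF row for its pivot's exponent:
  r0: exp(ℓ) + (1)·1 = 0 ⇒ exp(ℓ) = -1
  r1: exp(i) + (0)·1 = 0 ⇒ exp(i) = 0
Π_1 = ℓ^-1 · D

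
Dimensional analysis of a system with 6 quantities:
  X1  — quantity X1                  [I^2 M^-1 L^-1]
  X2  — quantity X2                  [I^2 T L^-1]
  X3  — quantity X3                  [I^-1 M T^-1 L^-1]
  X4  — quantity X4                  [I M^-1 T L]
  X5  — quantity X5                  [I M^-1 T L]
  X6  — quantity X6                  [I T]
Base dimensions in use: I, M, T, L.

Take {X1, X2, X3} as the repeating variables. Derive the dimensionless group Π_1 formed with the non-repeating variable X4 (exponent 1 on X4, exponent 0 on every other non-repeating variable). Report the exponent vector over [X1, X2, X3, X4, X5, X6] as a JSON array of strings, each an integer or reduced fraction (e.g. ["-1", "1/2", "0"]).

Exponent matrix [I,M,T,L] × [X1,X2,X3,X4,X5,X6]:
  I: [ 2  2 -1  1  1  1]
  M: [-1  0  1 -1 -1  0]
  T: [ 0  1 -1  1  1  1]
  L: [-1 -1 -1  1  1  0]
RREF → pivots at {X1,X2,X3} ⇒ r = 3
Repeat: X1,X2,X3; free: X4,X5,X6
RREF:
  r0: [   1    0    0    0    0 -1/3]
  r1: [   0    1    0    0    0  2/3]
  r2: [   0    0    1   -1   -1 -1/3]
  r3: [   0    0    0    0    0    0]
Fix exponent of X4 at 1, X5 at 0, X6 at 0; solve each RREF row for its pivot's exponent:
  r0: exp(X1) + (0)·1 = 0 ⇒ exp(X1) = 0
  r1: exp(X2) + (0)·1 = 0 ⇒ exp(X2) = 0
  r2: exp(X3) + (-1)·1 = 0 ⇒ exp(X3) = 1
Π_1 = X3 · X4

["0", "0", "1", "1", "0", "0"]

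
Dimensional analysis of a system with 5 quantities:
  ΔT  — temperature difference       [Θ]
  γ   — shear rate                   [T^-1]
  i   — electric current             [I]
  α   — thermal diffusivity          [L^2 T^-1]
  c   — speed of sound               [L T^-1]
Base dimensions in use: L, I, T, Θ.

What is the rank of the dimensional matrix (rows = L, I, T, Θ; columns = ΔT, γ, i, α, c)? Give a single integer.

Exponent matrix [L,I,T,Θ] × [ΔT,γ,i,α,c]:
  L: [ 0  0  0  2  1]
  I: [ 0  0  1  0  0]
  T: [ 0 -1  0 -1 -1]
  Θ: [ 1  0  0  0  0]
Row reduction gives pivot columns ΔT,γ,i,α; rank = 4

4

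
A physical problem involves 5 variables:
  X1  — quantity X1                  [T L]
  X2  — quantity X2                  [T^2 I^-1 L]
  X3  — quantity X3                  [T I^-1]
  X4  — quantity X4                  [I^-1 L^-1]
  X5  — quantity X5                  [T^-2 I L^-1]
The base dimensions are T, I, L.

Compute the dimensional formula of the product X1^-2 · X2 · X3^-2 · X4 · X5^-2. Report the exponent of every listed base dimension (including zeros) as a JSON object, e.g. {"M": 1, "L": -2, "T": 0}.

{"T": 2, "I": -2, "L": 0}

Write exponents as rows T,I,L / cols X1,X2,X3,X4,X5:
  T: [ 1  2  1  0 -2]
  I: [ 0 -1 -1 -1  1]
  L: [ 1  1  0 -1 -1]
  [T]: (-2)·1+(1)·2+(-2)·1+(1)·0+(-2)·-2 = 2
  [I]: (-2)·0+(1)·-1+(-2)·-1+(1)·-1+(-2)·1 = -2
  [L]: (-2)·1+(1)·1+(-2)·0+(1)·-1+(-2)·-1 = 0
⇒ T^2 I^-2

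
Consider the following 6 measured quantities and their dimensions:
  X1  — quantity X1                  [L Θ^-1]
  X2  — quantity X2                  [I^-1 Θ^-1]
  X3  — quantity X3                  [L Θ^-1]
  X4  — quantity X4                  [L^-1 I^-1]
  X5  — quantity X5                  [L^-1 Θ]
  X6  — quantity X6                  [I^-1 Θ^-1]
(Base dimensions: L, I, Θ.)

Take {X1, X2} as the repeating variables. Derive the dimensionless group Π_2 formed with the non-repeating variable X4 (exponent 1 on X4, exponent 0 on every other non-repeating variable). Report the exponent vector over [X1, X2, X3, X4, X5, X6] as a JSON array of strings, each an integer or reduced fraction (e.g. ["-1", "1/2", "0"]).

Write exponents as rows L,I,Θ / cols X1,X2,X3,X4,X5,X6:
  L: [ 1  0  1 -1 -1  0]
  I: [ 0 -1  0 -1  0 -1]
  Θ: [-1 -1 -1  0  1 -1]
Echelon form has 2 nonzero rows (pivots: X1,X2)
Pivot set = {X1,X2}, free = {X3,X4,X5,X6}
RREF:
  r0: [   1    0    1   -1   -1    0]
  r1: [   0    1    0    1    0    1]
  r2: [   0    0    0    0    0    0]
Fix exponent of X4 at 1, X3 at 0, X5 at 0, X6 at 0; solve each RREF row for its pivot's exponent:
  r0: exp(X1) + (-1)·1 = 0 ⇒ exp(X1) = 1
  r1: exp(X2) + (1)·1 = 0 ⇒ exp(X2) = -1
Π_2 = X1 · X2^-1 · X4

["1", "-1", "0", "1", "0", "0"]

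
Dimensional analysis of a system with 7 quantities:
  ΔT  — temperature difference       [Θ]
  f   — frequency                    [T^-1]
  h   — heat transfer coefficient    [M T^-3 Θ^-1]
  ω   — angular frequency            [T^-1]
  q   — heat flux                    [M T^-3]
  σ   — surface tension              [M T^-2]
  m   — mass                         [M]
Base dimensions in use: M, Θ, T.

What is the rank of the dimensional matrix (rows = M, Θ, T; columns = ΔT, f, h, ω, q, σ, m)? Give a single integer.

Dimensional matrix (M×Θ×T by ΔT×f×h×ω×q×σ×m):
  M: [ 0  0  1  0  1  1  1]
  Θ: [ 1  0 -1  0  0  0  0]
  T: [ 0 -1 -3 -1 -3 -2  0]
Row reduction gives pivot columns ΔT,f,h; rank = 3

3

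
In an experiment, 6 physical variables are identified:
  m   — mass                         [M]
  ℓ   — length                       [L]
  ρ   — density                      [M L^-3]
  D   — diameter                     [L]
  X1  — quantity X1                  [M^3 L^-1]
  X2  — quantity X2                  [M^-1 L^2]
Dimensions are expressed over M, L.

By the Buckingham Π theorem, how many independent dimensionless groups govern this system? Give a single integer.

Write exponents as rows M,L / cols m,ℓ,ρ,D,X1,X2:
  M: [ 1  0  1  0  3 -1]
  L: [ 0  1 -3  1 -1  2]
Row reduction gives pivot columns m,ℓ; rank = 2
n=6, r=2 ⇒ 4 dimensionless groups

4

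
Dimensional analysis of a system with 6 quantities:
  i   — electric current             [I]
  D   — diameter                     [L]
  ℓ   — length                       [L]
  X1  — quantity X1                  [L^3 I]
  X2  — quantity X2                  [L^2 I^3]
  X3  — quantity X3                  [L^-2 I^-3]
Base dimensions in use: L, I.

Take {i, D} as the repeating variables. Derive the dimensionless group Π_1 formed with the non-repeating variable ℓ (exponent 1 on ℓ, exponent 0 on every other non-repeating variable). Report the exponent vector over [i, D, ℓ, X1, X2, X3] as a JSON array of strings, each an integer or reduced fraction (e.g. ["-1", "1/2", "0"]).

["0", "-1", "1", "0", "0", "0"]

Exponent matrix [L,I] × [i,D,ℓ,X1,X2,X3]:
  L: [ 0  1  1  3  2 -2]
  I: [ 1  0  0  1  3 -3]
Echelon form has 2 nonzero rows (pivots: i,D)
Repeat: i,D; free: ℓ,X1,X2,X3
RREF:
  r0: [   1    0    0    1    3   -3]
  r1: [   0    1    1    3    2   -2]
Fix exponent of ℓ at 1, X1 at 0, X2 at 0, X3 at 0; solve each RREF row for its pivot's exponent:
  r0: exp(i) + (0)·1 = 0 ⇒ exp(i) = 0
  r1: exp(D) + (1)·1 = 0 ⇒ exp(D) = -1
Π_1 = D^-1 · ℓ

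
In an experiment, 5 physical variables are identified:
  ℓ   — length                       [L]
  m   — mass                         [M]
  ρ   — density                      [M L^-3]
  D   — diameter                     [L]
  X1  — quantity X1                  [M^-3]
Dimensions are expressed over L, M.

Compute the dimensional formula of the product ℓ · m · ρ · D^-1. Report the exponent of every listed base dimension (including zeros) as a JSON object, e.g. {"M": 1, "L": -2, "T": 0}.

{"L": -3, "M": 2}

Write exponents as rows L,M / cols ℓ,m,ρ,D,X1:
  L: [ 1  0 -3  1  0]
  M: [ 0  1  1  0 -3]
  [L]: (1)·1+(1)·0+(1)·-3+(-1)·1 = -3
  [M]: (1)·0+(1)·1+(1)·1+(-1)·0 = 2
⇒ L^-3 M^2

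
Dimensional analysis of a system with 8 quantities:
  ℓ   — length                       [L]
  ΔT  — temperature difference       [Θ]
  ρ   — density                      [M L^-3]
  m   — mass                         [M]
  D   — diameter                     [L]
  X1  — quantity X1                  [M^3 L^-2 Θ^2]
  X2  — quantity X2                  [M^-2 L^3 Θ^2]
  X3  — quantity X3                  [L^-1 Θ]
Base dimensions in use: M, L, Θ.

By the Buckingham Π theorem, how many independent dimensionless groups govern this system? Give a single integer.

Write exponents as rows M,L,Θ / cols ℓ,ΔT,ρ,m,D,X1,X2,X3:
  M: [ 0  0  1  1  0  3 -2  0]
  L: [ 1  0 -3  0  1 -2  3 -1]
  Θ: [ 0  1  0  0  0  2  2  1]
RREF → pivots at {ℓ,ΔT,ρ} ⇒ r = 3
Π count = n − r = 8 − 3 = 5

5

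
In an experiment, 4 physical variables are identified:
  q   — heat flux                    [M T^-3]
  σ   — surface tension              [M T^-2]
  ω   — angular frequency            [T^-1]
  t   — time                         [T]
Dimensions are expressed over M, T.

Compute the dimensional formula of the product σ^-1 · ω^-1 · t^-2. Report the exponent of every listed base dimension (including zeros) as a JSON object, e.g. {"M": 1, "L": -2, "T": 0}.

{"M": -1, "T": 1}

Exponent matrix [M,T] × [q,σ,ω,t]:
  M: [ 1  1  0  0]
  T: [-3 -2 -1  1]
  [M]: (-1)·1+(-1)·0+(-2)·0 = -1
  [T]: (-1)·-2+(-1)·-1+(-2)·1 = 1
⇒ M^-1 T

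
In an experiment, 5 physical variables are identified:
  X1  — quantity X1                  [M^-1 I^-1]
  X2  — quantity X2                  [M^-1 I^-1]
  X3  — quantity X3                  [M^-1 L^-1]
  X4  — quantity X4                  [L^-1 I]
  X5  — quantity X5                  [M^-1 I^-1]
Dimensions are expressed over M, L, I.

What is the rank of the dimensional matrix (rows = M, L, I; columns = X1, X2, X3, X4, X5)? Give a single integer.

2

Dimensional matrix (M×L×I by X1×X2×X3×X4×X5):
  M: [-1 -1 -1  0 -1]
  L: [ 0  0 -1 -1  0]
  I: [-1 -1  0  1 -1]
RREF → pivots at {X1,X3} ⇒ r = 2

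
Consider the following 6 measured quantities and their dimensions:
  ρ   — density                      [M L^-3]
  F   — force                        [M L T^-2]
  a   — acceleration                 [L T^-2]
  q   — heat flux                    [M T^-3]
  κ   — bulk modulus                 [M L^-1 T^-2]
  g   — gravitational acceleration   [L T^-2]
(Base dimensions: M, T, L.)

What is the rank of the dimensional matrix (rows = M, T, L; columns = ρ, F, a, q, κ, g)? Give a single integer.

Dimensional matrix (M×T×L by ρ×F×a×q×κ×g):
  M: [ 1  1  0  1  1  0]
  T: [ 0 -2 -2 -3 -2 -2]
  L: [-3  1  1  0 -1  1]
Echelon form has 3 nonzero rows (pivots: ρ,F,a)

3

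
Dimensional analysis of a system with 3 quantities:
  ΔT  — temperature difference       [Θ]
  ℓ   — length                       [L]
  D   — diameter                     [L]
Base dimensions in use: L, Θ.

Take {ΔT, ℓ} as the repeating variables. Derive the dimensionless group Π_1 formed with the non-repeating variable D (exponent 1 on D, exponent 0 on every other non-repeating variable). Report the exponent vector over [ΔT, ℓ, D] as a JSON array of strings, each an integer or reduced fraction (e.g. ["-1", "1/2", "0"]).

Exponent matrix [L,Θ] × [ΔT,ℓ,D]:
  L: [ 0  1  1]
  Θ: [ 1  0  0]
RREF → pivots at {ΔT,ℓ} ⇒ r = 2
Pivot set = {ΔT,ℓ}, free = {D}
RREF:
  r0: [   1    0    0]
  r1: [   0    1    1]
Fix exponent of D at 1; solve each RREF row for its pivot's exponent:
  r0: exp(ΔT) + (0)·1 = 0 ⇒ exp(ΔT) = 0
  r1: exp(ℓ) + (1)·1 = 0 ⇒ exp(ℓ) = -1
Π_1 = ℓ^-1 · D

["0", "-1", "1"]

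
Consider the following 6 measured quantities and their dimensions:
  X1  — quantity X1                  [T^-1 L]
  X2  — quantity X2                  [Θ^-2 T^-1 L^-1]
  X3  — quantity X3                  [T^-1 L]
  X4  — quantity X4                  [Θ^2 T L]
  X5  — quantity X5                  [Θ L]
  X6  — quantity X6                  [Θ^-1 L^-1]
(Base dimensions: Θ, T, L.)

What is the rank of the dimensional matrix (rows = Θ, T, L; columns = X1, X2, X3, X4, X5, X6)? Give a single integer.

Dimensional matrix (Θ×T×L by X1×X2×X3×X4×X5×X6):
  Θ: [ 0 -2  0  2  1 -1]
  T: [-1 -1 -1  1  0  0]
  L: [ 1 -1  1  1  1 -1]
Echelon form has 2 nonzero rows (pivots: X1,X2)

2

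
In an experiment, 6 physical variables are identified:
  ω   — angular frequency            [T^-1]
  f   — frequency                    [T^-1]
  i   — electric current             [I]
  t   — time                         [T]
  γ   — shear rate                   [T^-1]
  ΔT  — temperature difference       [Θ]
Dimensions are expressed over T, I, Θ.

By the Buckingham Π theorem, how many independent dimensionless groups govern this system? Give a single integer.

3

Write exponents as rows T,I,Θ / cols ω,f,i,t,γ,ΔT:
  T: [-1 -1  0  1 -1  0]
  I: [ 0  0  1  0  0  0]
  Θ: [ 0  0  0  0  0  1]
Row reduction gives pivot columns ω,i,ΔT; rank = 3
Π count = n − r = 6 − 3 = 3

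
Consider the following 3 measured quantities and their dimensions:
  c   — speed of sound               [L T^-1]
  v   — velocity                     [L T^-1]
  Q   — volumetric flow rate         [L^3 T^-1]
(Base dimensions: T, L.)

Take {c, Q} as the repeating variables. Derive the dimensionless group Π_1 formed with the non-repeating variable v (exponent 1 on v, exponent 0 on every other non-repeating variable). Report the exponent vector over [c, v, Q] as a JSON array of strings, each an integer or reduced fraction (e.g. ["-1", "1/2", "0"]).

Write exponents as rows T,L / cols c,v,Q:
  T: [-1 -1 -1]
  L: [ 1  1  3]
Echelon form has 2 nonzero rows (pivots: c,Q)
Repeat: c,Q; free: v
RREF:
  r0: [   1    1    0]
  r1: [   0    0    1]
Fix exponent of v at 1; solve each RREF row for its pivot's exponent:
  r0: exp(c) + (1)·1 = 0 ⇒ exp(c) = -1
  r1: exp(Q) + (0)·1 = 0 ⇒ exp(Q) = 0
Π_1 = c^-1 · v

["-1", "1", "0"]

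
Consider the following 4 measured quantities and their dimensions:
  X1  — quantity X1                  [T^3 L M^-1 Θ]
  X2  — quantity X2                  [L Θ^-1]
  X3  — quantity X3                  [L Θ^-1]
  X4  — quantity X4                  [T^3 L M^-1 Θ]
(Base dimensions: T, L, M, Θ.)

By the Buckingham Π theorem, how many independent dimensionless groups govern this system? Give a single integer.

Write exponents as rows T,L,M,Θ / cols X1,X2,X3,X4:
  T: [ 3  0  0  3]
  L: [ 1  1  1  1]
  M: [-1  0  0 -1]
  Θ: [ 1 -1 -1  1]
Echelon form has 2 nonzero rows (pivots: X1,X2)
4 vars − rank 2 = 2 Π groups

2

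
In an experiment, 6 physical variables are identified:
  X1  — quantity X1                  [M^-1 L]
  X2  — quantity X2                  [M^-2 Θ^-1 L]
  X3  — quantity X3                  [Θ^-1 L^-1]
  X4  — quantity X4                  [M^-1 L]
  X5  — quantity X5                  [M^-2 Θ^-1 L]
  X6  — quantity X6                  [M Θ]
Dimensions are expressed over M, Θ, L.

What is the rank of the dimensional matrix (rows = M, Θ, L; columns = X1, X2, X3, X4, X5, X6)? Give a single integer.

2

Write exponents as rows M,Θ,L / cols X1,X2,X3,X4,X5,X6:
  M: [-1 -2  0 -1 -2  1]
  Θ: [ 0 -1 -1  0 -1  1]
  L: [ 1  1 -1  1  1  0]
Row reduction gives pivot columns X1,X2; rank = 2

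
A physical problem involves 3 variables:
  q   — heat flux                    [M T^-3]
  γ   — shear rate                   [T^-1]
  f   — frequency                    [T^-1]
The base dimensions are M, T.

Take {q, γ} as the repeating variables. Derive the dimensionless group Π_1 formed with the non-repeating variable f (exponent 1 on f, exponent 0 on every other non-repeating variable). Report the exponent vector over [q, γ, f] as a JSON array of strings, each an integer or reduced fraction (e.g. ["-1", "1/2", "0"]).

Dimensional matrix (M×T by q×γ×f):
  M: [ 1  0  0]
  T: [-3 -1 -1]
RREF → pivots at {q,γ} ⇒ r = 2
Repeat: q,γ; free: f
RREF:
  r0: [   1    0    0]
  r1: [   0    1    1]
Fix exponent of f at 1; solve each RREF row for its pivot's exponent:
  r0: exp(q) + (0)·1 = 0 ⇒ exp(q) = 0
  r1: exp(γ) + (1)·1 = 0 ⇒ exp(γ) = -1
Π_1 = γ^-1 · f

["0", "-1", "1"]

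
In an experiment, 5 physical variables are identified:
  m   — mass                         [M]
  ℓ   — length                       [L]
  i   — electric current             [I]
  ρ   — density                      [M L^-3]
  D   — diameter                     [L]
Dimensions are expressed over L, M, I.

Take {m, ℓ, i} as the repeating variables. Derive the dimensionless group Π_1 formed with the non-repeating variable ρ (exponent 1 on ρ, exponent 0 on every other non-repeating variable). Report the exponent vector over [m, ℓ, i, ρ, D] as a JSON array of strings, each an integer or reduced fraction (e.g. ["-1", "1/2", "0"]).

Write exponents as rows L,M,I / cols m,ℓ,i,ρ,D:
  L: [ 0  1  0 -3  1]
  M: [ 1  0  0  1  0]
  I: [ 0  0  1  0  0]
Row reduction gives pivot columns m,ℓ,i; rank = 3
Pivot set = {m,ℓ,i}, free = {ρ,D}
RREF:
  r0: [   1    0    0    1    0]
  r1: [   0    1    0   -3    1]
  r2: [   0    0    1    0    0]
Fix exponent of ρ at 1, D at 0; solve each RREF row for its pivot's exponent:
  r0: exp(m) + (1)·1 = 0 ⇒ exp(m) = -1
  r1: exp(ℓ) + (-3)·1 = 0 ⇒ exp(ℓ) = 3
  r2: exp(i) + (0)·1 = 0 ⇒ exp(i) = 0
Π_1 = m^-1 · ℓ^3 · ρ

["-1", "3", "0", "1", "0"]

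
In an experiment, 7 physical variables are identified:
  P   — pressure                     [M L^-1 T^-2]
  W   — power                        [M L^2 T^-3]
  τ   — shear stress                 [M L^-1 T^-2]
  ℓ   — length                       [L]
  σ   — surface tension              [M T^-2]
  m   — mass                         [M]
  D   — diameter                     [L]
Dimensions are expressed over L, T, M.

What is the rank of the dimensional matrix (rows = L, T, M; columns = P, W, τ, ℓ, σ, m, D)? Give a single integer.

Exponent matrix [L,T,M] × [P,W,τ,ℓ,σ,m,D]:
  L: [-1  2 -1  1  0  0  1]
  T: [-2 -3 -2  0 -2  0  0]
  M: [ 1  1  1  0  1  1  0]
RREF → pivots at {P,W,ℓ} ⇒ r = 3

3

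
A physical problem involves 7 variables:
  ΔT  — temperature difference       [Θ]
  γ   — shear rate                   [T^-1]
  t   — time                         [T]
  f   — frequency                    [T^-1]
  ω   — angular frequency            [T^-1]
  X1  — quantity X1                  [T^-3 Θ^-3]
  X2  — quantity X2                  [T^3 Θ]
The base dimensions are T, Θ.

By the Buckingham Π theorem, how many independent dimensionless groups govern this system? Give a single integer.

Dimensional matrix (T×Θ by ΔT×γ×t×f×ω×X1×X2):
  T: [ 0 -1  1 -1 -1 -3  3]
  Θ: [ 1  0  0  0  0 -3  1]
Echelon form has 2 nonzero rows (pivots: ΔT,γ)
7 vars − rank 2 = 5 Π groups

5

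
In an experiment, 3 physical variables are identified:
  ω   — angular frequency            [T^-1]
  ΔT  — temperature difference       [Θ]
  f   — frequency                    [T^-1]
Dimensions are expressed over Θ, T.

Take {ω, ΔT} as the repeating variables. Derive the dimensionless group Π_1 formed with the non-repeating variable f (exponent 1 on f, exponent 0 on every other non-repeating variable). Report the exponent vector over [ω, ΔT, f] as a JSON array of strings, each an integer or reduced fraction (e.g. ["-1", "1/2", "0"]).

Write exponents as rows Θ,T / cols ω,ΔT,f:
  Θ: [ 0  1  0]
  T: [-1  0 -1]
RREF → pivots at {ω,ΔT} ⇒ r = 2
Repeat: ω,ΔT; free: f
RREF:
  r0: [   1    0    1]
  r1: [   0    1    0]
Fix exponent of f at 1; solve each RREF row for its pivot's exponent:
  r0: exp(ω) + (1)·1 = 0 ⇒ exp(ω) = -1
  r1: exp(ΔT) + (0)·1 = 0 ⇒ exp(ΔT) = 0
Π_1 = ω^-1 · f

["-1", "0", "1"]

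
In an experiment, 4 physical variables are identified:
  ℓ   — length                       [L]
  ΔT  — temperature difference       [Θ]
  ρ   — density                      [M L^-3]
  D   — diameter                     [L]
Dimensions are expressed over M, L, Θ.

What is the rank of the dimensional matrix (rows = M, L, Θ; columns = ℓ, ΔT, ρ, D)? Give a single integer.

Dimensional matrix (M×L×Θ by ℓ×ΔT×ρ×D):
  M: [ 0  0  1  0]
  L: [ 1  0 -3  1]
  Θ: [ 0  1  0  0]
Echelon form has 3 nonzero rows (pivots: ℓ,ΔT,ρ)

3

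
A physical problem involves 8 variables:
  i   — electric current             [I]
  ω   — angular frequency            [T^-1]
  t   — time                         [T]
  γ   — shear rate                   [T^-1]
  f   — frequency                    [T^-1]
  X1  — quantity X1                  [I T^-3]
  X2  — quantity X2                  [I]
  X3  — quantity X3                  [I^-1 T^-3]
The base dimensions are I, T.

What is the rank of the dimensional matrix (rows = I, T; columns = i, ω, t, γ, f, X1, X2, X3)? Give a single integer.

2

Write exponents as rows I,T / cols i,ω,t,γ,f,X1,X2,X3:
  I: [ 1  0  0  0  0  1  1 -1]
  T: [ 0 -1  1 -1 -1 -3  0 -3]
Echelon form has 2 nonzero rows (pivots: i,ω)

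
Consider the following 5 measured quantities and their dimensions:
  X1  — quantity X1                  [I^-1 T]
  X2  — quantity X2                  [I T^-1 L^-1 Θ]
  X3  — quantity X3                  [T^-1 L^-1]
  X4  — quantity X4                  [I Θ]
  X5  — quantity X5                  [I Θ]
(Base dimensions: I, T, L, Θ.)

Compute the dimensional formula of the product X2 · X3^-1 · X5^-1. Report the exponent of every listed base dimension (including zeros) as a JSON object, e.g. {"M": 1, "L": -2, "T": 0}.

{"I": 0, "T": 0, "L": 0, "Θ": 0}

Write exponents as rows I,T,L,Θ / cols X1,X2,X3,X4,X5:
  I: [-1  1  0  1  1]
  T: [ 1 -1 -1  0  0]
  L: [ 0 -1 -1  0  0]
  Θ: [ 0  1  0  1  1]
  [I]: (1)·1+(-1)·0+(-1)·1 = 0
  [T]: (1)·-1+(-1)·-1+(-1)·0 = 0
  [L]: (1)·-1+(-1)·-1+(-1)·0 = 0
  [Θ]: (1)·1+(-1)·0+(-1)·1 = 0
⇒ 1 (dimensionless)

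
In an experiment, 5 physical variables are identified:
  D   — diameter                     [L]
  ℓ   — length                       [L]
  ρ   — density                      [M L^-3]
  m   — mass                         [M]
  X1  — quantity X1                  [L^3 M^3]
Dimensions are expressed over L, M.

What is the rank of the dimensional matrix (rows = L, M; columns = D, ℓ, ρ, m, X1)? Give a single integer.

Dimensional matrix (L×M by D×ℓ×ρ×m×X1):
  L: [ 1  1 -3  0  3]
  M: [ 0  0  1  1  3]
RREF → pivots at {D,ρ} ⇒ r = 2

2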